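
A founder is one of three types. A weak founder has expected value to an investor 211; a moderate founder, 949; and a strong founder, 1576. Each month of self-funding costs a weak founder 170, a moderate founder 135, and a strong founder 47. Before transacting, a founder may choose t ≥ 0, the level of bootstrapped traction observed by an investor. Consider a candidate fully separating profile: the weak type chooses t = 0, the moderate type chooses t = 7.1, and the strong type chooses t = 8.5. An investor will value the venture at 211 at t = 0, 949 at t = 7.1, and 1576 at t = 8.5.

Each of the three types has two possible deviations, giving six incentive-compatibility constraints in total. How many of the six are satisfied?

Strong (own payoff 1576 − 47×8.5 = 1176.5): to t=0 gives 211 → no gain ✓; to t=7.1 gives 949 − 47×7.1 = 615.3 → no gain ✓.
Moderate (own payoff 949 − 135×7.1 = -9.5): to t=0 gives 211 → profitable ✗; to t=8.5 gives 1576 − 135×8.5 = 428.5 → profitable ✗.
Weak (own payoff 211): to t=7.1 gives 949 − 170×7.1 = -258 → no gain ✓; to t=8.5 gives 1576 − 170×8.5 = 131 → no gain ✓.
4 of the 6 constraints hold; not an equilibrium.

4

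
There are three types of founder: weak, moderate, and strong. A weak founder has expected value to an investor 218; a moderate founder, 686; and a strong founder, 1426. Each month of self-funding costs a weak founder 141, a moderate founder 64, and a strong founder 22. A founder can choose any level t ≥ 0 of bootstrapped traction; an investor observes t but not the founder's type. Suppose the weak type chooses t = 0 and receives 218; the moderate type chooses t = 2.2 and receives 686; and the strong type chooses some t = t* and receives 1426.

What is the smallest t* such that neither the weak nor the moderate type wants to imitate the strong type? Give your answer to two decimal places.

13.76

Moderate type (on-path payoff 686 − 64×2.2 = 545.2) won't mimic when 545.2 ≥ 1426 − 64·t*, i.e. t* ≥ 13.76.
Weak type (on-path payoff 218) won't mimic when 218 ≥ 1426 − 141·t*, i.e. t* ≥ 8.57.
Both must hold, so t* = max(8.57, 13.76) = 13.76. The moderate type's constraint binds.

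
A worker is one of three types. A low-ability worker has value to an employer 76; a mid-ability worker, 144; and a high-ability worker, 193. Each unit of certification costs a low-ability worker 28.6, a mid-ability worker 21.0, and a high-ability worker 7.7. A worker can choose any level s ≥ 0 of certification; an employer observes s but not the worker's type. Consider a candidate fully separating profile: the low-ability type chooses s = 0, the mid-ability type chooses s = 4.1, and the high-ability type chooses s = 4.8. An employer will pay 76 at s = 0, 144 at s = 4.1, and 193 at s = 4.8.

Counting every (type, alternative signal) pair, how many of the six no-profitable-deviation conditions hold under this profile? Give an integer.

4

High-ability (own payoff 193 − 7.7×4.8 = 156.04): to s=0 gives 76 → no gain ✓; to s=4.1 gives 144 − 7.7×4.1 = 112.43 → no gain ✓.
Low-ability (own payoff 76): to s=4.1 gives 144 − 28.6×4.1 = 26.74 → no gain ✓; to s=4.8 gives 193 − 28.6×4.8 = 55.72 → no gain ✓.
Mid-ability (own payoff 144 − 21.0×4.1 = 57.9): to s=0 gives 76 → profitable ✗; to s=4.8 gives 193 − 21.0×4.8 = 92.2 → profitable ✗.
4 of the 6 constraints hold; not an equilibrium.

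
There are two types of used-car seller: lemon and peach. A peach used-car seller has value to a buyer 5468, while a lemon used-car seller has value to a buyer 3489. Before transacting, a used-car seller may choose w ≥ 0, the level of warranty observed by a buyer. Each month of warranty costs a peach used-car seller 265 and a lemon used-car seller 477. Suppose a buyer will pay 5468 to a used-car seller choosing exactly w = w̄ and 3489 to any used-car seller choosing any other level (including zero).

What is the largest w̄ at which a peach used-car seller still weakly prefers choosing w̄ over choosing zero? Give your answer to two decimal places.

Choosing w̄ yields the peach type 5468 − 265·w̄; choosing zero yields 3489.
The peach type is indifferent at 5468 − 265·w̄ = 3489, i.e. w̄ = (5468 − 3489) / 265 ≈ 7.47.
For any w̄ above 7.47 the peach type would rather pool at zero, so separation collapses.

7.47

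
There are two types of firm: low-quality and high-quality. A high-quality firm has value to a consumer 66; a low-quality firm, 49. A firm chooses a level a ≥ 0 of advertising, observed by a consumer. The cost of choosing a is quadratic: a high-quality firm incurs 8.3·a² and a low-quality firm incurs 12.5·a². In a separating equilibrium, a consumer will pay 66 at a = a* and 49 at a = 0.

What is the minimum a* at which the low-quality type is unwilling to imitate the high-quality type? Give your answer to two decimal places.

1.17

The low-quality type at a = 0 receives 49; imitating at a* yields 66 − 12.5·a*².
Indifference: 49 = 66 − 12.5·a*², so a*² = (66 − 49) / 12.5 = 1.36.
a* = √1.36 ≈ 1.17.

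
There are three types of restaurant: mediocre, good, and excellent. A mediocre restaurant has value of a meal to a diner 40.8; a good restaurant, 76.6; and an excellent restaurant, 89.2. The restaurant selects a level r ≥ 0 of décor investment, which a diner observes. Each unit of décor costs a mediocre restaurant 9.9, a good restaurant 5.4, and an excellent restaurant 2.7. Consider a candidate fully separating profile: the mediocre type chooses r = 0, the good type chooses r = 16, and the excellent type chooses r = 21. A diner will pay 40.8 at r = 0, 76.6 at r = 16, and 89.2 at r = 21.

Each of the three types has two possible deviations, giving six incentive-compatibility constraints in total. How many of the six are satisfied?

3

Excellent (own payoff 89.2 − 2.7×21 = 32.5): to r=0 gives 40.8 → profitable ✗; to r=16 gives 76.6 − 2.7×16 = 33.4 → profitable ✗.
Good (own payoff 76.6 − 5.4×16 = -9.8): to r=0 gives 40.8 → profitable ✗; to r=21 gives 89.2 − 5.4×21 = -24.2 → no gain ✓.
Mediocre (own payoff 40.8): to r=16 gives 76.6 − 9.9×16 = -81.8 → no gain ✓; to r=21 gives 89.2 − 9.9×21 = -118.7 → no gain ✓.
3 of the 6 constraints hold; not an equilibrium.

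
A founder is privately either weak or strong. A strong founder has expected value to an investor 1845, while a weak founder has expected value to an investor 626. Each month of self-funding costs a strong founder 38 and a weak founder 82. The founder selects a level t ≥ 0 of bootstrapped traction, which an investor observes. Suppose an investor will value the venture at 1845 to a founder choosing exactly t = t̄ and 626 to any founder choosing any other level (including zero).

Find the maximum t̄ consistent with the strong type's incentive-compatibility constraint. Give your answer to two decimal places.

32.08

Choosing t̄ yields the strong type 1845 − 38·t̄; choosing zero yields 626.
The strong type is indifferent at 1845 − 38·t̄ = 626, i.e. t̄ = (1845 − 626) / 38 ≈ 32.08.
For any t̄ above 32.08 the strong type would rather pool at zero, so separation collapses.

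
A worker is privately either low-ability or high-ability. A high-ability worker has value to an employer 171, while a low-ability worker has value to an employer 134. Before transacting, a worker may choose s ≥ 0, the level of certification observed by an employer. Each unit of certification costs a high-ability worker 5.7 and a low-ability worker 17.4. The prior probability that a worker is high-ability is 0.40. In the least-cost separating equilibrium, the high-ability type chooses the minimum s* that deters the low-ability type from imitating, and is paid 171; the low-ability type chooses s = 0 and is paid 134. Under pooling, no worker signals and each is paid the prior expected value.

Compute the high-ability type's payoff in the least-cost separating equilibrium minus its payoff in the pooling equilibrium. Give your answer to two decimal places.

Least-cost separating signal: s* solves 134 = 171 − 17.4·s*, so s* = (171 − 134)/17.4 ≈ 2.1264.
High-ability type's separating payoff: 171 − 5.7 × s* = 171 − 5.7 × (171 − 134)/17.4 = 171 − 210.9/17.4 ≈ 158.8793.
Pooling payoff: 0.40 × 171 + 0.60 × 134 = 148.8.
Difference: 158.8793 − 148.8 = 10.0793, i.e. 10.08 to two decimal places.
The high-ability type prefers to separate.

10.08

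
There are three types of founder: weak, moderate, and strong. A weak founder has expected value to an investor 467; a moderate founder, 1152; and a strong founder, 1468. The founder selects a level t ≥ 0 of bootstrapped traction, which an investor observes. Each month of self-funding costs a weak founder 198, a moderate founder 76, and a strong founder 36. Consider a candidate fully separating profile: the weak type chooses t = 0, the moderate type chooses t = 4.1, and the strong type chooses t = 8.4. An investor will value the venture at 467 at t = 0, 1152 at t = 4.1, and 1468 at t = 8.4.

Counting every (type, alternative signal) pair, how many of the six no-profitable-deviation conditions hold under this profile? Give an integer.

Weak (own payoff 467): to t=4.1 gives 1152 − 198×4.1 = 340.2 → no gain ✓; to t=8.4 gives 1468 − 198×8.4 = -195.2 → no gain ✓.
Moderate (own payoff 1152 − 76×4.1 = 840.4): to t=0 gives 467 → no gain ✓; to t=8.4 gives 1468 − 76×8.4 = 829.6 → no gain ✓.
Strong (own payoff 1468 − 36×8.4 = 1165.6): to t=0 gives 467 → no gain ✓; to t=4.1 gives 1152 − 36×4.1 = 1004.4 → no gain ✓.
6 of the 6 constraints hold; this profile is a separating equilibrium.

6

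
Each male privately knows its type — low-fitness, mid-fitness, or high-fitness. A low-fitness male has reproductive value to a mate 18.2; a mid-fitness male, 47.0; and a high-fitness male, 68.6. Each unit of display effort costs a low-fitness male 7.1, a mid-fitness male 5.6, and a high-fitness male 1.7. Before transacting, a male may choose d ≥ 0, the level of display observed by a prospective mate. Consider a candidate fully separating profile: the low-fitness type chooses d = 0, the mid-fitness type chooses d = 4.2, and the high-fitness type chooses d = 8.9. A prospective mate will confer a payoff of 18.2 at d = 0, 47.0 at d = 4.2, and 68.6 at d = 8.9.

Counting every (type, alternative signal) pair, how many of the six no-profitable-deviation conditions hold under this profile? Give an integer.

High-fitness (own payoff 68.6 − 1.7×8.9 = 53.47): to d=0 gives 18.2 → no gain ✓; to d=4.2 gives 47.0 − 1.7×4.2 = 39.86 → no gain ✓.
Low-fitness (own payoff 18.2): to d=4.2 gives 47.0 − 7.1×4.2 = 17.18 → no gain ✓; to d=8.9 gives 68.6 − 7.1×8.9 = 5.41 → no gain ✓.
Mid-fitness (own payoff 47.0 − 5.6×4.2 = 23.48): to d=0 gives 18.2 → no gain ✓; to d=8.9 gives 68.6 − 5.6×8.9 = 18.76 → no gain ✓.
6 of the 6 constraints hold; this profile is a separating equilibrium.

6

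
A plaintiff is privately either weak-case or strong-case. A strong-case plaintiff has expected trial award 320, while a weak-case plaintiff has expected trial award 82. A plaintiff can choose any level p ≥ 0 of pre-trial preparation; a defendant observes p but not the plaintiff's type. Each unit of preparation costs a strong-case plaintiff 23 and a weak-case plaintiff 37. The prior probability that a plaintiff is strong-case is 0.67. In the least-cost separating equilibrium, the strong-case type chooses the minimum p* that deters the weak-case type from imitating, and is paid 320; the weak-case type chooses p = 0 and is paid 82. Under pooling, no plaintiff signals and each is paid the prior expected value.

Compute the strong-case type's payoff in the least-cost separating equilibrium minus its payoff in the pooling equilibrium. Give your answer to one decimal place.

-69.4

Least-cost separating signal: p* solves 82 = 320 − 37·p*, so p* = (320 − 82)/37 ≈ 6.4324.
Strong-case type's separating payoff: 320 − 23 × p* = 320 − 23 × (320 − 82)/37 = 320 − 5474/37 ≈ 172.054.
Pooling payoff: 0.67 × 320 + 0.33 × 82 = 241.46.
Difference: 172.054 − 241.46 = -69.406, i.e. -69.4 to one decimal place.
The strong-case type would prefer the pooling outcome.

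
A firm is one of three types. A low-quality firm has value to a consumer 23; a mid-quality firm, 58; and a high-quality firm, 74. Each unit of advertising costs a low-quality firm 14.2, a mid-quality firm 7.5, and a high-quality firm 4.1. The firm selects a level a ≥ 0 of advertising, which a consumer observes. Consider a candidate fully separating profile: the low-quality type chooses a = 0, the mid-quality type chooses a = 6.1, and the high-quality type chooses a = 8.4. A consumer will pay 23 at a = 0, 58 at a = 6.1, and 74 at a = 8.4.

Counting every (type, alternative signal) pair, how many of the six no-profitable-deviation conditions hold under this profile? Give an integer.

5

High-quality (own payoff 74 − 4.1×8.4 = 39.56): to a=0 gives 23 → no gain ✓; to a=6.1 gives 58 − 4.1×6.1 = 32.99 → no gain ✓.
Mid-quality (own payoff 58 − 7.5×6.1 = 12.25): to a=0 gives 23 → profitable ✗; to a=8.4 gives 74 − 7.5×8.4 = 11 → no gain ✓.
Low-quality (own payoff 23): to a=6.1 gives 58 − 14.2×6.1 = -28.62 → no gain ✓; to a=8.4 gives 74 − 14.2×8.4 = -45.28 → no gain ✓.
5 of the 6 constraints hold; not an equilibrium.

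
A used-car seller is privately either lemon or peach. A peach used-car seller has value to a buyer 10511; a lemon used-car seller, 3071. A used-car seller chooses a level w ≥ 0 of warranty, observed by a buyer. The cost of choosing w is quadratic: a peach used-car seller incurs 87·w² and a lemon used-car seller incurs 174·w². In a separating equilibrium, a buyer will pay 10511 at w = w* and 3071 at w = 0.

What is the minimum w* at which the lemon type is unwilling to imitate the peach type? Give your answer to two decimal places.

The lemon type at w = 0 receives 3071; imitating at w* yields 10511 − 174·w*².
Indifference: 3071 = 10511 − 174·w*², so w*² = (10511 − 3071) / 174 ≈ 42.7586.
w* = √42.7586 ≈ 6.54.

6.54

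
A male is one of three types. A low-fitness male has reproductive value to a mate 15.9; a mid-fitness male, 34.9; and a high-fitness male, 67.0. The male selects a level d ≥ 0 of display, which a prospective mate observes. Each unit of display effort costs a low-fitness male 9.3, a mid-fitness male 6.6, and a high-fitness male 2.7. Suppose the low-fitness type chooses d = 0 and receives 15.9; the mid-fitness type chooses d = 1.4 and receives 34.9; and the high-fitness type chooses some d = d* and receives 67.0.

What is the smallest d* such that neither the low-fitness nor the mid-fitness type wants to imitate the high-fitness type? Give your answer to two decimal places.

Mid-fitness type (on-path payoff 34.9 − 6.6×1.4 = 25.66) won't mimic when 25.66 ≥ 67.0 − 6.6·d*, i.e. d* ≥ 6.26.
Low-fitness type (on-path payoff 15.9) won't mimic when 15.9 ≥ 67.0 − 9.3·d*, i.e. d* ≥ 5.49.
Both must hold, so d* = max(5.49, 6.26) = 6.26. The mid-fitness type's constraint binds.

6.26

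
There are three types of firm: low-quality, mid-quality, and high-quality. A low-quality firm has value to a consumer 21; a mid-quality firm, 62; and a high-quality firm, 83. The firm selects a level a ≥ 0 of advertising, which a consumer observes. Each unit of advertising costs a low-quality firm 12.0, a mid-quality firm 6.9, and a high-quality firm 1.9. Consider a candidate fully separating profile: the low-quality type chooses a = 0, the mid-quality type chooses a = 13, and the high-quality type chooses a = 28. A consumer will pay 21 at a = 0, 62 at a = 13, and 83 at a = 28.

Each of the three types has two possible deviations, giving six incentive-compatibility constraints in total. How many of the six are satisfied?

High-quality (own payoff 83 − 1.9×28 = 29.8): to a=0 gives 21 → no gain ✓; to a=13 gives 62 − 1.9×13 = 37.3 → profitable ✗.
Mid-quality (own payoff 62 − 6.9×13 = -27.7): to a=0 gives 21 → profitable ✗; to a=28 gives 83 − 6.9×28 = -110.2 → no gain ✓.
Low-quality (own payoff 21): to a=13 gives 62 − 12.0×13 = -94 → no gain ✓; to a=28 gives 83 − 12.0×28 = -253 → no gain ✓.
4 of the 6 constraints hold; not an equilibrium.

4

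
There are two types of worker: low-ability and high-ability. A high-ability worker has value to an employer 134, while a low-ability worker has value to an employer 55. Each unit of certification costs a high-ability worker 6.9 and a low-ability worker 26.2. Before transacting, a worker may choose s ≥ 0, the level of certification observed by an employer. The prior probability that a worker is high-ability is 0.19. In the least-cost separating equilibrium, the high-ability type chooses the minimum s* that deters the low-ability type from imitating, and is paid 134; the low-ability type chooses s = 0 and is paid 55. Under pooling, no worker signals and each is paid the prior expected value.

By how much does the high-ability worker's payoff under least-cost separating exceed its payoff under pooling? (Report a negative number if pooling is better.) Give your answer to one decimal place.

Least-cost separating signal: s* solves 55 = 134 − 26.2·s*, so s* = (134 − 55)/26.2 ≈ 3.0153.
High-ability type's separating payoff: 134 − 6.9 × s* = 134 − 6.9 × (134 − 55)/26.2 = 134 − 545.1/26.2 ≈ 113.195.
Pooling payoff: 0.19 × 134 + 0.81 × 55 = 70.01.
Difference: 113.195 − 70.01 = 43.185, i.e. 43.2 to one decimal place.
The high-ability type prefers to separate.

43.2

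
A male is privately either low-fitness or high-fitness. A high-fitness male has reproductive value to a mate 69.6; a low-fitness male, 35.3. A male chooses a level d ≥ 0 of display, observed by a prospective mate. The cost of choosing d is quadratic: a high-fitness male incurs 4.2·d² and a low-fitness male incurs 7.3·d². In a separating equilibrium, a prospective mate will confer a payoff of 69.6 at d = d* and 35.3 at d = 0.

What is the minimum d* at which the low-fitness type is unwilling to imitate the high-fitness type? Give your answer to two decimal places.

2.17

The low-fitness type at d = 0 receives 35.3; imitating at d* yields 69.6 − 7.3·d*².
Indifference: 35.3 = 69.6 − 7.3·d*², so d*² = (69.6 − 35.3) / 7.3 ≈ 4.6986.
d* = √4.6986 ≈ 2.17.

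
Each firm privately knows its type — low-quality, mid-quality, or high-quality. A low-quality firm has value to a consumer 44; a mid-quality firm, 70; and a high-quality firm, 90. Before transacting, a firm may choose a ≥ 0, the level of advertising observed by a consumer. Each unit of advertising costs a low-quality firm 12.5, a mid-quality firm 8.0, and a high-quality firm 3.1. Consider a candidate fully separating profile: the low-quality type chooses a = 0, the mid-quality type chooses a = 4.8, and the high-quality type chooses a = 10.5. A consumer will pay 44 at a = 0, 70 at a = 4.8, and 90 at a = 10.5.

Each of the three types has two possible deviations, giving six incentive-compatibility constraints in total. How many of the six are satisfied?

5

Mid-quality (own payoff 70 − 8.0×4.8 = 31.6): to a=0 gives 44 → profitable ✗; to a=10.5 gives 90 − 8.0×10.5 = 6 → no gain ✓.
Low-quality (own payoff 44): to a=4.8 gives 70 − 12.5×4.8 = 10 → no gain ✓; to a=10.5 gives 90 − 12.5×10.5 = -41.25 → no gain ✓.
High-quality (own payoff 90 − 3.1×10.5 = 57.45): to a=0 gives 44 → no gain ✓; to a=4.8 gives 70 − 3.1×4.8 = 55.12 → no gain ✓.
5 of the 6 constraints hold; not an equilibrium.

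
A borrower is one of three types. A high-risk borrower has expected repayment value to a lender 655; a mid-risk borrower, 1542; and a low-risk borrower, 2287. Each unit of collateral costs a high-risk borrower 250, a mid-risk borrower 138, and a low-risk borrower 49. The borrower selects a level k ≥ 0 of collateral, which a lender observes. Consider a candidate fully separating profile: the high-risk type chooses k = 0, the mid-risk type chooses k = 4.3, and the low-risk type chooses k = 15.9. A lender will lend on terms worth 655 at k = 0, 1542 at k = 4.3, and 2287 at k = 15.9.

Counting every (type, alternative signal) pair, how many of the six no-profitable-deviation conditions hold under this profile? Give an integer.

6

Mid-risk (own payoff 1542 − 138×4.3 = 948.6): to k=0 gives 655 → no gain ✓; to k=15.9 gives 2287 − 138×15.9 = 92.8 → no gain ✓.
Low-risk (own payoff 2287 − 49×15.9 = 1507.9): to k=0 gives 655 → no gain ✓; to k=4.3 gives 1542 − 49×4.3 = 1331.3 → no gain ✓.
High-risk (own payoff 655): to k=4.3 gives 1542 − 250×4.3 = 467 → no gain ✓; to k=15.9 gives 2287 − 250×15.9 = -1688 → no gain ✓.
6 of the 6 constraints hold; this profile is a separating equilibrium.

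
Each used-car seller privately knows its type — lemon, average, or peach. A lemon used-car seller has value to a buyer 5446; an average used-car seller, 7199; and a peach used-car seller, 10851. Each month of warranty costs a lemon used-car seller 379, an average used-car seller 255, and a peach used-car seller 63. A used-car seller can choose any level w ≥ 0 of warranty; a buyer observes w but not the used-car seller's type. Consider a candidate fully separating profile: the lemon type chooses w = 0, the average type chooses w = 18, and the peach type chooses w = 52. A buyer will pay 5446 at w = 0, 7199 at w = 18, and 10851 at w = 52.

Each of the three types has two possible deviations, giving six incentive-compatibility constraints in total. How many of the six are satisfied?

5

Lemon (own payoff 5446): to w=18 gives 7199 − 379×18 = 377 → no gain ✓; to w=52 gives 10851 − 379×52 = -8857 → no gain ✓.
Peach (own payoff 10851 − 63×52 = 7575): to w=0 gives 5446 → no gain ✓; to w=18 gives 7199 − 63×18 = 6065 → no gain ✓.
Average (own payoff 7199 − 255×18 = 2609): to w=0 gives 5446 → profitable ✗; to w=52 gives 10851 − 255×52 = -2409 → no gain ✓.
5 of the 6 constraints hold; not an equilibrium.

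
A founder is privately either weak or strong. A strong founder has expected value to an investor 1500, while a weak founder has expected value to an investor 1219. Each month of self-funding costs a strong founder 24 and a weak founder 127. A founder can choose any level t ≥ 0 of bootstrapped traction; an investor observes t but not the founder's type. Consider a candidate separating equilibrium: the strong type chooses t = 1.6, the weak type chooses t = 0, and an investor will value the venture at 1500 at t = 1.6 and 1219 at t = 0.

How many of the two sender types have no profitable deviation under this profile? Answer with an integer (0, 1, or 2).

1

Strong type: signal → 1500 − 24 × 1.6 = 1461.6; deviate to 0 → 1219. IC holds (1461.6 ≥ 1219).
Weak type: stay at 0 → 1219; mimic → 1500 − 127 × 1.6 = 1296.8. IC fails (1219 < 1296.8).
1 of 2 constraints hold, so this profile is not an equilibrium.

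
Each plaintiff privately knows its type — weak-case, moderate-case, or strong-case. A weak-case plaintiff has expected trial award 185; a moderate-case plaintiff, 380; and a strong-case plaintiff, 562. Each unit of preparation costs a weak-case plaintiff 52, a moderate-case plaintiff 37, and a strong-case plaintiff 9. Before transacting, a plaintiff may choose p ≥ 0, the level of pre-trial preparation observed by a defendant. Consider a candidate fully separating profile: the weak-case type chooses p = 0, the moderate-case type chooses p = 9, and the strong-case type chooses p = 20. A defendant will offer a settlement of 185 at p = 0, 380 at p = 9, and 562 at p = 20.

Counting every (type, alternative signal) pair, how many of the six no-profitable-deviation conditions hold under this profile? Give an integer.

Moderate-case (own payoff 380 − 37×9 = 47): to p=0 gives 185 → profitable ✗; to p=20 gives 562 − 37×20 = -178 → no gain ✓.
Strong-case (own payoff 562 − 9×20 = 382): to p=0 gives 185 → no gain ✓; to p=9 gives 380 − 9×9 = 299 → no gain ✓.
Weak-case (own payoff 185): to p=9 gives 380 − 52×9 = -88 → no gain ✓; to p=20 gives 562 − 52×20 = -478 → no gain ✓.
5 of the 6 constraints hold; not an equilibrium.

5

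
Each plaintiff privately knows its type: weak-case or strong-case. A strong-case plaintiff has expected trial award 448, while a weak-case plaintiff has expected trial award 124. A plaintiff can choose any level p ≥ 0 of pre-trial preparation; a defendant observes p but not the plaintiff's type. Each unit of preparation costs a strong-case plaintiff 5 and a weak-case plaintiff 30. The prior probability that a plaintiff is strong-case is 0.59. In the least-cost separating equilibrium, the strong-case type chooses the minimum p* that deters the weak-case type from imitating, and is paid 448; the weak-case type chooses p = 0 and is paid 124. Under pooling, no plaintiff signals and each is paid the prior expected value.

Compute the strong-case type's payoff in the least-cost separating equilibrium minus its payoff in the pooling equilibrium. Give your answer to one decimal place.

Least-cost separating signal: p* solves 124 = 448 − 30·p*, so p* = (448 − 124)/30 = 10.8.
Strong-case type's separating payoff: 448 − 5 × p* = 448 − 5 × (448 − 124)/30 = 448 − 1620/30 = 394.
Pooling payoff: 0.59 × 448 + 0.41 × 124 = 315.16.
Difference: 394 − 315.16 = 78.84, i.e. 78.8 to one decimal place.
The strong-case type prefers to separate.

78.8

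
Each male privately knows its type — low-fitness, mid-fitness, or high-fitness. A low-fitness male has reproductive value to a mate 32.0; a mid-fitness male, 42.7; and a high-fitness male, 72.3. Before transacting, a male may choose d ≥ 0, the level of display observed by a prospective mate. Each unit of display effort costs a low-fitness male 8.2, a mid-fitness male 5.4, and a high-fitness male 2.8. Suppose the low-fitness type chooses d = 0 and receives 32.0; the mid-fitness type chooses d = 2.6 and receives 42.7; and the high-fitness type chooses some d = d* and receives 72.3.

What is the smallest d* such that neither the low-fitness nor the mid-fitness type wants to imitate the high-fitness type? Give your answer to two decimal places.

8.08

Low-fitness type (on-path payoff 32.0) won't mimic when 32.0 ≥ 72.3 − 8.2·d*, i.e. d* ≥ 4.91.
Mid-fitness type (on-path payoff 42.7 − 5.4×2.6 = 28.66) won't mimic when 28.66 ≥ 72.3 − 5.4·d*, i.e. d* ≥ 8.08.
Both must hold, so d* = max(4.91, 8.08) = 8.08. The mid-fitness type's constraint binds.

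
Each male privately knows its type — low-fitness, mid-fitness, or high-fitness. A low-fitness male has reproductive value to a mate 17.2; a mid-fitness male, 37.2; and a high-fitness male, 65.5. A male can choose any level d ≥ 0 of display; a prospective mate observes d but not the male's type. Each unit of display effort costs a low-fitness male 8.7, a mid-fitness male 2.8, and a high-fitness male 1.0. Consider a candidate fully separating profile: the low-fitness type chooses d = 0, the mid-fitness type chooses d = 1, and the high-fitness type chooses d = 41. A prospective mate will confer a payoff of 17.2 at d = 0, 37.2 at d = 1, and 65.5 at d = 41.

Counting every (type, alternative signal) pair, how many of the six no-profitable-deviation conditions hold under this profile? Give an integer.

4

High-fitness (own payoff 65.5 − 1.0×41 = 24.5): to d=0 gives 17.2 → no gain ✓; to d=1 gives 37.2 − 1.0×1 = 36.2 → profitable ✗.
Low-fitness (own payoff 17.2): to d=1 gives 37.2 − 8.7×1 = 28.5 → profitable ✗; to d=41 gives 65.5 − 8.7×41 = -291.2 → no gain ✓.
Mid-fitness (own payoff 37.2 − 2.8×1 = 34.4): to d=0 gives 17.2 → no gain ✓; to d=41 gives 65.5 − 2.8×41 = -49.3 → no gain ✓.
4 of the 6 constraints hold; not an equilibrium.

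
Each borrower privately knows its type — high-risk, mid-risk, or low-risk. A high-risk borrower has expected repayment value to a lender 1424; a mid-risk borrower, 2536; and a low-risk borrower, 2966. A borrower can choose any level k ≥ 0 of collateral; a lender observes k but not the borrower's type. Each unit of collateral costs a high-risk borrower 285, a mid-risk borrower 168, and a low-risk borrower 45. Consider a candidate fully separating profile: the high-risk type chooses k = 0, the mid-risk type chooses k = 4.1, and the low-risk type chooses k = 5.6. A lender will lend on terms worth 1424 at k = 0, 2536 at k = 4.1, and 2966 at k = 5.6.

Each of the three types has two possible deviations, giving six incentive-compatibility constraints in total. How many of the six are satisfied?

5

Mid-risk (own payoff 2536 − 168×4.1 = 1847.2): to k=0 gives 1424 → no gain ✓; to k=5.6 gives 2966 − 168×5.6 = 2025.2 → profitable ✗.
Low-risk (own payoff 2966 − 45×5.6 = 2714): to k=0 gives 1424 → no gain ✓; to k=4.1 gives 2536 − 45×4.1 = 2351.5 → no gain ✓.
High-risk (own payoff 1424): to k=4.1 gives 2536 − 285×4.1 = 1367.5 → no gain ✓; to k=5.6 gives 2966 − 285×5.6 = 1370 → no gain ✓.
5 of the 6 constraints hold; not an equilibrium.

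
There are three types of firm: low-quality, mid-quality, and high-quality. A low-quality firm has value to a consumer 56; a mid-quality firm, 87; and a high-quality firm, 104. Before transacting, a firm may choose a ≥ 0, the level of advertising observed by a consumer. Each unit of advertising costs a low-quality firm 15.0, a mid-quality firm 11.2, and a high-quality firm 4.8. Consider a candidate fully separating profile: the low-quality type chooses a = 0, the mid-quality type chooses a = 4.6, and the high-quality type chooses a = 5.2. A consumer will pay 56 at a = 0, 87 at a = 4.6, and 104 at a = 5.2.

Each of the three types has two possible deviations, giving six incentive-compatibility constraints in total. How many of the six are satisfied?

High-quality (own payoff 104 − 4.8×5.2 = 79.04): to a=0 gives 56 → no gain ✓; to a=4.6 gives 87 − 4.8×4.6 = 64.92 → no gain ✓.
Mid-quality (own payoff 87 − 11.2×4.6 = 35.48): to a=0 gives 56 → profitable ✗; to a=5.2 gives 104 − 11.2×5.2 = 45.76 → profitable ✗.
Low-quality (own payoff 56): to a=4.6 gives 87 − 15.0×4.6 = 18 → no gain ✓; to a=5.2 gives 104 − 15.0×5.2 = 26 → no gain ✓.
4 of the 6 constraints hold; not an equilibrium.

4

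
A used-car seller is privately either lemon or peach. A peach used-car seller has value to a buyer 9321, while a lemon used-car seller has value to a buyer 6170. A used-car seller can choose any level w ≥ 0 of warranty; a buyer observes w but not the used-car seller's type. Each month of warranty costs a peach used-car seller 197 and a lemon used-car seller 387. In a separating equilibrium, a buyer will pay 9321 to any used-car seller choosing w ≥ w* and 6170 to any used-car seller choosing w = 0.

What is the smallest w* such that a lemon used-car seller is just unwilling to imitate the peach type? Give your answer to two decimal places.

A lemon used-car seller choosing w = 0 receives 6170.
Imitating at w* instead would pay 9321 at cost 387·w*, netting 9321 − 387·w*.
Indifference: 6170 = 9321 − 387·w*, so w* = (9321 − 6170) / 387 ≈ 8.14.
This is the lemon type's binding incentive-compatibility constraint; any w ≥ 8.14 sustains separation on that side.

8.14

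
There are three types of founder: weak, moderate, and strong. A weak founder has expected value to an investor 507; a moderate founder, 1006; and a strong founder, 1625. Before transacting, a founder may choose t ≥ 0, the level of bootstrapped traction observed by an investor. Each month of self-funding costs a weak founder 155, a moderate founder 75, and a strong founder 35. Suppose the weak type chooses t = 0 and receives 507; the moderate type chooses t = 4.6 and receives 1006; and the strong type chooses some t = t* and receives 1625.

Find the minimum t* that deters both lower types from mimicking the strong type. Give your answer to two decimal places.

12.85

Weak type (on-path payoff 507) won't mimic when 507 ≥ 1625 − 155·t*, i.e. t* ≥ 7.21.
Moderate type (on-path payoff 1006 − 75×4.6 = 661) won't mimic when 661 ≥ 1625 − 75·t*, i.e. t* ≥ 12.85.
Both must hold, so t* = max(7.21, 12.85) = 12.85. The moderate type's constraint binds.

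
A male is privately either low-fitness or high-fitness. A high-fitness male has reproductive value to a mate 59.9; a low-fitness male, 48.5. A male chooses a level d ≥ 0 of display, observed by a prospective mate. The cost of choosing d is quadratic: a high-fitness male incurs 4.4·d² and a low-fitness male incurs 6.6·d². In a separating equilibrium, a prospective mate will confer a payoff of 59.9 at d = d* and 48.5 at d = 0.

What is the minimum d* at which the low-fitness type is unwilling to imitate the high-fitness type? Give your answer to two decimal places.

1.31

The low-fitness type at d = 0 receives 48.5; imitating at d* yields 59.9 − 6.6·d*².
Indifference: 48.5 = 59.9 − 6.6·d*², so d*² = (59.9 − 48.5) / 6.6 ≈ 1.7273.
d* = √1.7273 ≈ 1.31.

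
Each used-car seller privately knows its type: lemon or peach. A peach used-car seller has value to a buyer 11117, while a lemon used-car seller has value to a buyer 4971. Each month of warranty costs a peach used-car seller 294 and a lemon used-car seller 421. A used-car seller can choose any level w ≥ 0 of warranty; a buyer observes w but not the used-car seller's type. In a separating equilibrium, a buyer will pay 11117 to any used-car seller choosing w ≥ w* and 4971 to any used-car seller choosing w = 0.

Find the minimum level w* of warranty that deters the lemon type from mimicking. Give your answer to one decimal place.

A lemon used-car seller choosing w = 0 receives 4971.
Imitating at w* instead would pay 11117 at cost 421·w*, netting 11117 − 421·w*.
Indifference: 4971 = 11117 − 421·w*, so w* = (11117 − 4971) / 421 ≈ 14.6.
At w* the lemon type's incentive constraint just binds; the peach type strictly prefers w* since its per-unit cost is lower.

14.6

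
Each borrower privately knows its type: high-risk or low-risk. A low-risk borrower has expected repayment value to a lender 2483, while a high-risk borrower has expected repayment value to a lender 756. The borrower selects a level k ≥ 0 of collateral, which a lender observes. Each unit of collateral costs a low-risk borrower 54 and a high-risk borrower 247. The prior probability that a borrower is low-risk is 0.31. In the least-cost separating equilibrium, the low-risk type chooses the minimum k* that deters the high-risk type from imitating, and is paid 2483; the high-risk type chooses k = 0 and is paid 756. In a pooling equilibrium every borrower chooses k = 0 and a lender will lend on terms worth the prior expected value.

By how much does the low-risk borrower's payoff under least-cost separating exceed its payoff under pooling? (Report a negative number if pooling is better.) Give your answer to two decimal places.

814.07

Least-cost separating signal: k* solves 756 = 2483 − 247·k*, so k* = (2483 − 756)/247 ≈ 6.9919.
Low-risk type's separating payoff: 2483 − 54 × k* = 2483 − 54 × (2483 − 756)/247 = 2483 − 93258/247 ≈ 2105.4372.
Pooling payoff: 0.31 × 2483 + 0.69 × 756 = 1291.37.
Difference: 2105.4372 − 1291.37 = 814.0672, i.e. 814.07 to two decimal places.
The low-risk type prefers to separate.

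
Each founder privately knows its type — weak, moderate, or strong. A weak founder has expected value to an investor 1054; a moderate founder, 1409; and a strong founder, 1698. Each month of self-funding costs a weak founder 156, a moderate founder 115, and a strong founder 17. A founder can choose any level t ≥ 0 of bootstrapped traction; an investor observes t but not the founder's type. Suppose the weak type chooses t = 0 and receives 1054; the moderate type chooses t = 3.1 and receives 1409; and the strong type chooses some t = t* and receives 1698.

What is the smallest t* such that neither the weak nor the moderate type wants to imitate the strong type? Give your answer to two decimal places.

Moderate type (on-path payoff 1409 − 115×3.1 = 1052.5) won't mimic when 1052.5 ≥ 1698 − 115·t*, i.e. t* ≥ 5.61.
Weak type (on-path payoff 1054) won't mimic when 1054 ≥ 1698 − 156·t*, i.e. t* ≥ 4.13.
Both must hold, so t* = max(4.13, 5.61) = 5.61. The moderate type's constraint binds.

5.61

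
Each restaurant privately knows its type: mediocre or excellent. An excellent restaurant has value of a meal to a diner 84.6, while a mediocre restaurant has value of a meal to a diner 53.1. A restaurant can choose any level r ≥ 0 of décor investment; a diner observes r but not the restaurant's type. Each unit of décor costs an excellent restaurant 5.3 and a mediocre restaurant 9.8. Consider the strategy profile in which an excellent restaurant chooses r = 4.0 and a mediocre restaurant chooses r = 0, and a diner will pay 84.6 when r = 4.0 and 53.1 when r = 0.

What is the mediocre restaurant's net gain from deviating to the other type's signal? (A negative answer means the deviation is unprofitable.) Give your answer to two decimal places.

Playing r = 0 the mediocre restaurant receives 53.1.
Deviating to r = 4.0 brings payment 84.6 at cost 9.8 × 4.0 = 39.2, netting 45.4.
Gain from deviating: 45.4 − 53.1 = -7.70.
The gain is negative, so the mediocre type's incentive-compatibility constraint is satisfied.

-7.70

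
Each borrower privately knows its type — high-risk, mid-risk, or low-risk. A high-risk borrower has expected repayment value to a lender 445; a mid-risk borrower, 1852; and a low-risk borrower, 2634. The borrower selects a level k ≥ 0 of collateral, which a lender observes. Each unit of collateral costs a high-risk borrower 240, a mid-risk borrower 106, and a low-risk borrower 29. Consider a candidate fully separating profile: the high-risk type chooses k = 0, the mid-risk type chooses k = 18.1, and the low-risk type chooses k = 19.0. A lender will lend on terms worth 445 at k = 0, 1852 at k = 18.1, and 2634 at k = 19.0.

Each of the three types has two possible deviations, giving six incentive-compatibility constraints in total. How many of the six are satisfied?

Low-risk (own payoff 2634 − 29×19.0 = 2083): to k=0 gives 445 → no gain ✓; to k=18.1 gives 1852 − 29×18.1 = 1327.1 → no gain ✓.
High-risk (own payoff 445): to k=18.1 gives 1852 − 240×18.1 = -2492 → no gain ✓; to k=19.0 gives 2634 − 240×19.0 = -1926 → no gain ✓.
Mid-risk (own payoff 1852 − 106×18.1 = -66.6): to k=0 gives 445 → profitable ✗; to k=19.0 gives 2634 − 106×19.0 = 620 → profitable ✗.
4 of the 6 constraints hold; not an equilibrium.

4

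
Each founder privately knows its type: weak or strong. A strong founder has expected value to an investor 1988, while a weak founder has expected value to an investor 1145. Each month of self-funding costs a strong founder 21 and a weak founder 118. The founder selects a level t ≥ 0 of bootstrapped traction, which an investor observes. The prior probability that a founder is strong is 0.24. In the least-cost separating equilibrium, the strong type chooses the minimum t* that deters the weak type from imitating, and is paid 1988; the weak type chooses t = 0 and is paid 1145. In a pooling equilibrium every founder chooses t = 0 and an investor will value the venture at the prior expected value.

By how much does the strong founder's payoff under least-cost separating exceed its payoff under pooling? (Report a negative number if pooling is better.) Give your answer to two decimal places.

490.65

Least-cost separating signal: t* solves 1145 = 1988 − 118·t*, so t* = (1988 − 1145)/118 ≈ 7.1441.
Strong type's separating payoff: 1988 − 21 × t* = 1988 − 21 × (1988 − 1145)/118 = 1988 − 17703/118 ≈ 1837.9746.
Pooling payoff: 0.24 × 1988 + 0.76 × 1145 = 1347.32.
Difference: 1837.9746 − 1347.32 = 490.6546, i.e. 490.65 to two decimal places.
The strong type prefers to separate.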